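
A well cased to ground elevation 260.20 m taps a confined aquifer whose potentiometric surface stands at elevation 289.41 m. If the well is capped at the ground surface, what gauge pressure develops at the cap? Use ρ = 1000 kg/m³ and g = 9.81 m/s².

P ≈ 287 kPa

Head above the cap: Δh = 289.41 − 260.20 = 29.21 m.
P = ρgΔh = 1000 × 9.81 × 29.21 = 286550 Pa ≈ 287 kPa.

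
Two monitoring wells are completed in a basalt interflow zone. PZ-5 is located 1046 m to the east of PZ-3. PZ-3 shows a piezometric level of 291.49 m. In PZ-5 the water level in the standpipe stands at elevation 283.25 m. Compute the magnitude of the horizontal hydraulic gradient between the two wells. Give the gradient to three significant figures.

i ≈ 0.00788

Total head at PZ-3: h = 291.49 m (water level in the piezometer is the total head).
Total head at PZ-5: h = 283.25 m (water level in the piezometer is the total head).
Head difference: h(PZ-3) − h(PZ-5) = 291.49 − 283.25 = 8.24 m.
Hydraulic gradient: i = |Δh| / L = 8.24 / 1046 = 0.00788.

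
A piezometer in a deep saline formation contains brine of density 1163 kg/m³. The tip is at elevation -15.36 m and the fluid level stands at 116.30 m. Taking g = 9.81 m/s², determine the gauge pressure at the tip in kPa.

Pressure head ψ = h − z = 116.30 − (-15.36) = 131.66 m.
P = ρgψ = 1163 × 9.81 × 131.66 = 1502113 Pa ≈ 1500 kPa.

P ≈ 1500 kPa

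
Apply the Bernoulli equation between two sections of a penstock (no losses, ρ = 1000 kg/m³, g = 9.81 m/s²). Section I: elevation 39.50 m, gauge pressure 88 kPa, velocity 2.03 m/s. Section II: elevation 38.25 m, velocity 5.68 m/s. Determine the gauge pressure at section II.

P₂ ≈ 86.2 kPa

Pressure head at I: ψ₁ = P₁/(ρg) = 88×1000 / (1000 × 9.81) = 8.97 m.
Velocity heads: v₁²/2g = 2.03²/19.62 = 0.210 m; v₂²/2g = 5.68²/19.62 = 1.644 m.
Total head H = z₁ + ψ₁ + v₁²/2g = 39.50 + 8.97 + 0.210 = 48.68 m.
ψ₂ = H − z₂ − v₂²/2g = 48.68 − 38.25 − 1.644 = 8.79 m.
P₂ = ρgψ₂ = 1000 × 9.81 × 8.79 ≈ 86.2 kPa.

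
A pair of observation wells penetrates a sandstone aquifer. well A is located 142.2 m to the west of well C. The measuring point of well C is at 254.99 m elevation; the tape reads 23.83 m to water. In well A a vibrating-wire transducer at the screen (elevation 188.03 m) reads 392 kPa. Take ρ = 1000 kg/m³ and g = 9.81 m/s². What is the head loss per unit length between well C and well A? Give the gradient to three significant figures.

i ≈ 0.0223 m/m

Total head at well C: h = 254.99 − 23.83 = 231.16 m.
Pressure head at well A: ψ = P/(ρg) = 392×1000 / (1000 × 9.81) = 39.96 m.
Total head at well A: h = z + ψ = 188.03 + 39.96 = 227.99 m.
Head difference: h(well C) − h(well A) = 231.16 − 227.99 = 3.17 m.
Hydraulic gradient: i = |Δh| / L = 3.17 / 142.2 = 0.0223.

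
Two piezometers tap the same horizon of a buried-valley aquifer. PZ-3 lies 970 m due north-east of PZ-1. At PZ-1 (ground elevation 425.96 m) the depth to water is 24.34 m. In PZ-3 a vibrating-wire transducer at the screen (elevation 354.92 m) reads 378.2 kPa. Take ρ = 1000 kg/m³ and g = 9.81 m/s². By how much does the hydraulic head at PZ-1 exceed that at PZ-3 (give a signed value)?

Δh ≈ 8.15 m

Total head at PZ-1: h = 425.96 − 24.34 = 401.62 m.
Pressure head at PZ-3: ψ = P/(ρg) = 378.2×1000 / (1000 × 9.81) = 38.55 m.
Total head at PZ-3: h = z + ψ = 354.92 + 38.55 = 393.47 m.
Head difference: h(PZ-1) − h(PZ-3) = 401.62 − 393.47 = 8.15 m.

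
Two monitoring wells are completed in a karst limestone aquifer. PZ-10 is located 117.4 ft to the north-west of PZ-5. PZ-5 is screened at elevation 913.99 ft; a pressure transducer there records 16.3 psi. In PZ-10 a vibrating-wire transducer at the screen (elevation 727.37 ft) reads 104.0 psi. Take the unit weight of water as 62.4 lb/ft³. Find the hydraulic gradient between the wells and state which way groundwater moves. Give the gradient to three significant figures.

i ≈ 0.134; groundwater flows toward the south-east

Pressure head at PZ-5: ψ = 144·P/γ = 144 × 16.3 / 62.4 = 37.62 ft.
Total head at PZ-5: h = z + ψ = 913.99 + 37.62 = 951.61 ft.
Pressure head at PZ-10: ψ = 144·P/γ = 144 × 104.0 / 62.4 = 240.00 ft.
Total head at PZ-10: h = z + ψ = 727.37 + 240.00 = 967.37 ft.
Head difference: h(PZ-5) − h(PZ-10) = 951.61 − 967.37 = -15.76 ft.
Hydraulic gradient: i = |Δh| / L = 15.76 / 117.4 = 0.134.
Flow is from higher to lower head: from PZ-10 toward PZ-5, i.e. toward the south-east.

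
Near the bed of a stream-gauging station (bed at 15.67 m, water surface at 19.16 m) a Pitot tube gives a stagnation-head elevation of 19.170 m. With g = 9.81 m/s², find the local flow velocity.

Near the bed, under hydrostatic conditions, the piezometric head (z + ψ) equals the free-surface elevation, 19.16 m.
Velocity head = total − piezometric = 19.170 − 19.16 = 0.010 m.
v = √(2g·h_v) = √(2 × 9.81 × 0.010) = 0.443 m/s.

v ≈ 0.443 m/s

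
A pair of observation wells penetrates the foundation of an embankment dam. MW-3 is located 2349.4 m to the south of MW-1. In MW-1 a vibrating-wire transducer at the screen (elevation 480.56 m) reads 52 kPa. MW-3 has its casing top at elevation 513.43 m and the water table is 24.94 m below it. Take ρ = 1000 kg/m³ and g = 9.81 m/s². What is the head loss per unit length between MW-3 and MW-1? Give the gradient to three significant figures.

Pressure head at MW-1: ψ = P/(ρg) = 52×1000 / (1000 × 9.81) = 5.30 m.
Total head at MW-1: h = z + ψ = 480.56 + 5.30 = 485.86 m.
Total head at MW-3: h = 513.43 − 24.94 = 488.49 m.
Head difference: h(MW-1) − h(MW-3) = 485.86 − 488.49 = -2.63 m.
Hydraulic gradient: i = |Δh| / L = 2.63 / 2349.4 = 0.00112.

i ≈ 0.00112 m/m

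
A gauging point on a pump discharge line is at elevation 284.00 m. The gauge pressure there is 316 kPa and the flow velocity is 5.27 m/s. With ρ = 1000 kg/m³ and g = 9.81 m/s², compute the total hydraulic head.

h ≈ 317.63 m

Pressure head ψ = P/(ρg) = 316×1000 / (1000 × 9.81) = 32.21 m.
Velocity head = v²/(2g) = 5.27² / (2 × 9.81) = 1.416 m.
h = z + ψ + v²/(2g) = 284.00 + 32.21 + 1.416 = 317.63 m.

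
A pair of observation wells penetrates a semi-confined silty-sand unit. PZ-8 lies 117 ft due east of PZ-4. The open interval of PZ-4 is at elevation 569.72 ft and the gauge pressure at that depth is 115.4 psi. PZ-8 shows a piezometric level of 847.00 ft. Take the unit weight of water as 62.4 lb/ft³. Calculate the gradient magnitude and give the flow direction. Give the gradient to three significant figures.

i ≈ 0.0938; groundwater flows toward the west

Pressure head at PZ-4: ψ = 144·P/γ = 144 × 115.4 / 62.4 = 266.31 ft.
Total head at PZ-4: h = z + ψ = 569.72 + 266.31 = 836.03 ft.
Total head at PZ-8: h = 847.00 ft (water level in the piezometer is the total head).
Head difference: h(PZ-4) − h(PZ-8) = 836.03 − 847.00 = -10.97 ft.
Hydraulic gradient: i = |Δh| / L = 10.97 / 117 = 0.0938.
Flow is from higher to lower head: from PZ-8 toward PZ-4, i.e. toward the west.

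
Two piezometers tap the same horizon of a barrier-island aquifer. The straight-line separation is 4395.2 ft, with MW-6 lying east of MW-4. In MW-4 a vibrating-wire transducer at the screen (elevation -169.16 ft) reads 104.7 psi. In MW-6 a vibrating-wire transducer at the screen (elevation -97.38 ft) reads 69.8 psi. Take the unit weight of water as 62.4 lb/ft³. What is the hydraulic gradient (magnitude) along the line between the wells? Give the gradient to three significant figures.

Pressure head at MW-4: ψ = 144·P/γ = 144 × 104.7 / 62.4 = 241.62 ft.
Total head at MW-4: h = z + ψ = -169.16 + 241.62 = 72.46 ft.
Pressure head at MW-6: ψ = 144·P/γ = 144 × 69.8 / 62.4 = 161.08 ft.
Total head at MW-6: h = z + ψ = -97.38 + 161.08 = 63.70 ft.
Head difference: h(MW-4) − h(MW-6) = 72.46 − 63.70 = 8.76 ft.
Hydraulic gradient: i = |Δh| / L = 8.76 / 4395.2 = 0.00199.

i ≈ 0.00199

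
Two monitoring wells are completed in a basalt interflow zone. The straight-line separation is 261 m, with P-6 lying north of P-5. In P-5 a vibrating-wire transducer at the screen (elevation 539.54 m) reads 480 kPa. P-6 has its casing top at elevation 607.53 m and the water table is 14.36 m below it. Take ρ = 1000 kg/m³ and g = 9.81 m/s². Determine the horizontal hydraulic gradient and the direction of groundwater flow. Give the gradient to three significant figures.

Pressure head at P-5: ψ = P/(ρg) = 480×1000 / (1000 × 9.81) = 48.93 m.
Total head at P-5: h = z + ψ = 539.54 + 48.93 = 588.47 m.
Total head at P-6: h = 607.53 − 14.36 = 593.17 m.
Head difference: h(P-5) − h(P-6) = 588.47 − 593.17 = -4.70 m.
Hydraulic gradient: i = |Δh| / L = 4.70 / 261 = 0.0180.
Flow is from higher to lower head: from P-6 toward P-5, i.e. toward the south.

i ≈ 0.0180; groundwater flows toward the south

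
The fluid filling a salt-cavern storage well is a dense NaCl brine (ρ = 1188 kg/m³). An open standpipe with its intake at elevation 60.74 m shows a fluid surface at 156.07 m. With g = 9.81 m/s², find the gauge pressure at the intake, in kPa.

Pressure head ψ = h − z = 156.07 − 60.74 = 95.33 m.
P = ρgψ = 1188 × 9.81 × 95.33 = 1111003 Pa ≈ 1110 kPa.

P ≈ 1110 kPa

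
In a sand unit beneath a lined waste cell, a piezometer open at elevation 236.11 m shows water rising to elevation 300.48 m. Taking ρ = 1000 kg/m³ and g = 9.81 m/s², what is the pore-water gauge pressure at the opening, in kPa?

P ≈ 631 kPa

Pressure head ψ = h − z = 300.48 − 236.11 = 64.37 m.
P = ρgψ = 1000 × 9.81 × 64.37 = 631470 Pa ≈ 631 kPa.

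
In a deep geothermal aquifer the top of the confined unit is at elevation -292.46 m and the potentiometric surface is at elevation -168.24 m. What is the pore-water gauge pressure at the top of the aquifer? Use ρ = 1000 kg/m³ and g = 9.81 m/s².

P ≈ 1220 kPa

Pressure head at the aquifer top: ψ = h − z = -168.24 − (-292.46) = 124.22 m.
P = ρgψ = 1000 × 9.81 × 124.22 = 1218598 Pa ≈ 1220 kPa.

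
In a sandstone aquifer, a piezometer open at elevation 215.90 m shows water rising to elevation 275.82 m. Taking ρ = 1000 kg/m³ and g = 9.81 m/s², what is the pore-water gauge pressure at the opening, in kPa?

Pressure head ψ = h − z = 275.82 − 215.90 = 59.92 m.
P = ρgψ = 1000 × 9.81 × 59.92 = 587815 Pa ≈ 588 kPa.

P ≈ 588 kPa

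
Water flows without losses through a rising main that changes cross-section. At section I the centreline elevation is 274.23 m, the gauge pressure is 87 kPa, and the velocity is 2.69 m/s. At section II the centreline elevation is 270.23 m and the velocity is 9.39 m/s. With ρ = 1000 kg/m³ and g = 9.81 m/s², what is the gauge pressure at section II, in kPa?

P₂ ≈ 85.8 kPa

Pressure head at I: ψ₁ = P₁/(ρg) = 87×1000 / (1000 × 9.81) = 8.87 m.
Velocity heads: v₁²/2g = 2.69²/19.62 = 0.369 m; v₂²/2g = 9.39²/19.62 = 4.494 m.
Total head H = z₁ + ψ₁ + v₁²/2g = 274.23 + 8.87 + 0.369 = 283.47 m.
ψ₂ = H − z₂ − v₂²/2g = 283.47 − 270.23 − 4.494 = 8.75 m.
P₂ = ρgψ₂ = 1000 × 9.81 × 8.75 ≈ 85.8 kPa.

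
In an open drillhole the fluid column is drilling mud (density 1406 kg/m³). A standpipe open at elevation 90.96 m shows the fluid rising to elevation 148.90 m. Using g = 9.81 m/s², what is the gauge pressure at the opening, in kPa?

Pressure head ψ = h − z = 148.90 − 90.96 = 57.94 m.
P = ρgψ = 1406 × 9.81 × 57.94 = 799158 Pa ≈ 799 kPa.

P ≈ 799 kPa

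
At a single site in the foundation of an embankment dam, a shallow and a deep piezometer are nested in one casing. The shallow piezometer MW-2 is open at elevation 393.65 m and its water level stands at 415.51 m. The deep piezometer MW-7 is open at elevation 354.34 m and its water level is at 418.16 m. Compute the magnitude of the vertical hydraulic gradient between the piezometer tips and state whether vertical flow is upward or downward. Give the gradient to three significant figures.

Total head at MW-2: h = 415.51 m (water level in the standpipe).
Total head at MW-7: h = 418.16 m.
Δh = h(MW-2) − h(MW-7) = 415.51 − 418.16 = -2.65 m.
Vertical separation Δz = 393.65 − 354.34 = 39.31 m.
|i_v| = |Δh| / Δz = 2.65 / 39.31 = 0.0674.
Head is higher in the deep piezometer, so vertical flow is upward (discharge condition).

|i_v| ≈ 0.0674; vertical flow is upward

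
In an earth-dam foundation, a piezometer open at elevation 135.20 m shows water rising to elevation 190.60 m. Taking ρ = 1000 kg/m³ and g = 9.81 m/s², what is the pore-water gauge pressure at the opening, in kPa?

P ≈ 543 kPa

Pressure head ψ = h − z = 190.60 − 135.20 = 55.40 m.
P = ρgψ = 1000 × 9.81 × 55.40 = 543474 Pa ≈ 543 kPa.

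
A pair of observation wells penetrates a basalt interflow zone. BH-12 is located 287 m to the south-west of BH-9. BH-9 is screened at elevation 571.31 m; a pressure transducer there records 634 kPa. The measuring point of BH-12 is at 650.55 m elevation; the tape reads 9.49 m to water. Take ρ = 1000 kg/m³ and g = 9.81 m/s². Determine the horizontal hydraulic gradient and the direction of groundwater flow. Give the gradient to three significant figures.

Pressure head at BH-9: ψ = P/(ρg) = 634×1000 / (1000 × 9.81) = 64.63 m.
Total head at BH-9: h = z + ψ = 571.31 + 64.63 = 635.94 m.
Total head at BH-12: h = 650.55 − 9.49 = 641.06 m.
Head difference: h(BH-9) − h(BH-12) = 635.94 − 641.06 = -5.12 m.
Hydraulic gradient: i = |Δh| / L = 5.12 / 287 = 0.0178.
Flow is from higher to lower head: from BH-12 toward BH-9, i.e. toward the north-east.

i ≈ 0.0178; groundwater flows toward the north-east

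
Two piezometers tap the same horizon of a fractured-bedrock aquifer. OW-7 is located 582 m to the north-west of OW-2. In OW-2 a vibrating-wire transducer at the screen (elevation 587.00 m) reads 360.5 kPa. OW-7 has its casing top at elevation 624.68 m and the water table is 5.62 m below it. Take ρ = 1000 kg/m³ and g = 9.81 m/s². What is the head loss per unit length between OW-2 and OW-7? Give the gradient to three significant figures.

i ≈ 0.00806 m/m

Pressure head at OW-2: ψ = P/(ρg) = 360.5×1000 / (1000 × 9.81) = 36.75 m.
Total head at OW-2: h = z + ψ = 587.00 + 36.75 = 623.75 m.
Total head at OW-7: h = 624.68 − 5.62 = 619.06 m.
Head difference: h(OW-2) − h(OW-7) = 623.75 − 619.06 = 4.69 m.
Hydraulic gradient: i = |Δh| / L = 4.69 / 582 = 0.00806.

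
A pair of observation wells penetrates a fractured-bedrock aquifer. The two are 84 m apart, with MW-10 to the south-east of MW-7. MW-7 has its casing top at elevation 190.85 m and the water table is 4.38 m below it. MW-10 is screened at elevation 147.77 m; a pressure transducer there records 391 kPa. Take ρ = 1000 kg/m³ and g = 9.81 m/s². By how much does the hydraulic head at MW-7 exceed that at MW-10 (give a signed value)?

Δh ≈ -1.16 m

Total head at MW-7: h = 190.85 − 4.38 = 186.47 m.
Pressure head at MW-10: ψ = P/(ρg) = 391×1000 / (1000 × 9.81) = 39.86 m.
Total head at MW-10: h = z + ψ = 147.77 + 39.86 = 187.63 m.
Head difference: h(MW-7) − h(MW-10) = 186.47 − 187.63 = -1.16 m.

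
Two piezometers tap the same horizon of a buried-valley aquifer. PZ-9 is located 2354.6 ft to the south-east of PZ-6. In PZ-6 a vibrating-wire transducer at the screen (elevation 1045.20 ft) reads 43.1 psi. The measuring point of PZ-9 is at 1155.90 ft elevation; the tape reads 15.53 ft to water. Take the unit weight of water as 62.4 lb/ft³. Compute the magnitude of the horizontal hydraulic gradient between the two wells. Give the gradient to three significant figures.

i ≈ 0.00182

Pressure head at PZ-6: ψ = 144·P/γ = 144 × 43.1 / 62.4 = 99.46 ft.
Total head at PZ-6: h = z + ψ = 1045.20 + 99.46 = 1144.66 ft.
Total head at PZ-9: h = 1155.90 − 15.53 = 1140.37 ft.
Head difference: h(PZ-6) − h(PZ-9) = 1144.66 − 1140.37 = 4.29 ft.
Hydraulic gradient: i = |Δh| / L = 4.29 / 2354.6 = 0.00182.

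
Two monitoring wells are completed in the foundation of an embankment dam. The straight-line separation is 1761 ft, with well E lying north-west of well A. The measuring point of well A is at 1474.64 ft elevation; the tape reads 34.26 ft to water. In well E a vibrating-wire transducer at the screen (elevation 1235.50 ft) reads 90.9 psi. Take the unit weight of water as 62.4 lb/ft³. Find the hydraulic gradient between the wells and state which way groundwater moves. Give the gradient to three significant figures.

Total head at well A: h = 1474.64 − 34.26 = 1440.38 ft.
Pressure head at well E: ψ = 144·P/γ = 144 × 90.9 / 62.4 = 209.77 ft.
Total head at well E: h = z + ψ = 1235.50 + 209.77 = 1445.27 ft.
Head difference: h(well A) − h(well E) = 1440.38 − 1445.27 = -4.89 ft.
Hydraulic gradient: i = |Δh| / L = 4.89 / 1761 = 0.00278.
Flow is from higher to lower head: from well E toward well A, i.e. toward the south-east.

i ≈ 0.00278; groundwater flows toward the south-east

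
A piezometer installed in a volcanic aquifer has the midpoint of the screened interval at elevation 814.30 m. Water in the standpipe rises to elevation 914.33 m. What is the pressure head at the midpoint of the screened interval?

Total head h = 914.33 m (the water-surface elevation in the piezometer).
Pressure head ψ = h − z = 914.33 − 814.30 = 100.03 m.

ψ ≈ 100.03 m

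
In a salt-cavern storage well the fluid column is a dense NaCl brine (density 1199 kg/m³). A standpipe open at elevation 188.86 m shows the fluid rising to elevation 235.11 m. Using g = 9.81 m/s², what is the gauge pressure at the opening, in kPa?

Pressure head ψ = h − z = 235.11 − 188.86 = 46.25 m.
P = ρgψ = 1199 × 9.81 × 46.25 = 544001 Pa ≈ 544 kPa.

P ≈ 544 kPa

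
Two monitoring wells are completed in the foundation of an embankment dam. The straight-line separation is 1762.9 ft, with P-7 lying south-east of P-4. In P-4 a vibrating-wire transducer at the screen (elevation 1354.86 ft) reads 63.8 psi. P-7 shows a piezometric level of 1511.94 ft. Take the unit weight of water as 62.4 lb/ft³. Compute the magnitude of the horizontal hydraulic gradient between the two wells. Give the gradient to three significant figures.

Pressure head at P-4: ψ = 144·P/γ = 144 × 63.8 / 62.4 = 147.23 ft.
Total head at P-4: h = z + ψ = 1354.86 + 147.23 = 1502.09 ft.
Total head at P-7: h = 1511.94 ft (water level in the piezometer is the total head).
Head difference: h(P-4) − h(P-7) = 1502.09 − 1511.94 = -9.85 ft.
Hydraulic gradient: i = |Δh| / L = 9.85 / 1762.9 = 0.00559.

i ≈ 0.00559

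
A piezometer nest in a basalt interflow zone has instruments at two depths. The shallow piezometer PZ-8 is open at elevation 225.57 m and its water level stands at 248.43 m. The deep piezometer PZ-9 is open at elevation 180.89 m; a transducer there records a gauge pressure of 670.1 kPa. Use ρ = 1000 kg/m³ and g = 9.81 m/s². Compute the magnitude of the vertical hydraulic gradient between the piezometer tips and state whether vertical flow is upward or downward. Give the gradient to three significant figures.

|i_v| ≈ 0.0172; vertical flow is upward

Total head at PZ-8: h = 248.43 m (water level in the standpipe).
Pressure head at PZ-9: ψ = P/(ρg) = 670.1×1000 / (1000 × 9.81) = 68.31 m.
Total head at PZ-9: h = z + ψ = 180.89 + 68.31 = 249.20 m.
Δh = h(PZ-8) − h(PZ-9) = 248.43 − 249.20 = -0.77 m.
Vertical separation Δz = 225.57 − 180.89 = 44.68 m.
|i_v| = |Δh| / Δz = 0.77 / 44.68 = 0.0172.
Head is higher in the deep piezometer, so vertical flow is upward (discharge condition).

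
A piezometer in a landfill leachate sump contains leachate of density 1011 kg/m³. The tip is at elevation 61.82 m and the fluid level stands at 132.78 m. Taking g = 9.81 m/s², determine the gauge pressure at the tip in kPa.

Pressure head ψ = h − z = 132.78 − 61.82 = 70.96 m.
P = ρgψ = 1011 × 9.81 × 70.96 = 703775 Pa ≈ 704 kPa.

P ≈ 704 kPa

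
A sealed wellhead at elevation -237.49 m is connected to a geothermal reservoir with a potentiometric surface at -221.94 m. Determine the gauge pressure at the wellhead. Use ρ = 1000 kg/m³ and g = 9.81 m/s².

P ≈ 153 kPa

Head above the cap: Δh = -221.94 − (-237.49) = 15.55 m.
P = ρgΔh = 1000 × 9.81 × 15.55 = 152546 Pa ≈ 153 kPa.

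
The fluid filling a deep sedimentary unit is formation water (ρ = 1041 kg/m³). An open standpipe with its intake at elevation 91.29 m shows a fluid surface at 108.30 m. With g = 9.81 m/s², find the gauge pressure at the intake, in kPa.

P ≈ 174 kPa

Pressure head ψ = h − z = 108.30 − 91.29 = 17.01 m.
P = ρgψ = 1041 × 9.81 × 17.01 = 173710 Pa ≈ 174 kPa.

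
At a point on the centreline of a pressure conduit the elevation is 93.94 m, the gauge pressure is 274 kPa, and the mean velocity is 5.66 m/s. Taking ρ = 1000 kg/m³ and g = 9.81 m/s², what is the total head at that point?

Pressure head ψ = P/(ρg) = 274×1000 / (1000 × 9.81) = 27.93 m.
Velocity head = v²/(2g) = 5.66² / (2 × 9.81) = 1.633 m.
h = z + ψ + v²/(2g) = 93.94 + 27.93 + 1.633 = 123.50 m.

h ≈ 123.50 m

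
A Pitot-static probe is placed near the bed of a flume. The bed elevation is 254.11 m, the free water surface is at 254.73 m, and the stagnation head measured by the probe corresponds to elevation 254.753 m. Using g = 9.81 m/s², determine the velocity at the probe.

v ≈ 0.672 m/s

Near the bed, under hydrostatic conditions, the piezometric head (z + ψ) equals the free-surface elevation, 254.73 m.
Velocity head = total − piezometric = 254.753 − 254.73 = 0.023 m.
v = √(2g·h_v) = √(2 × 9.81 × 0.023) = 0.672 m/s.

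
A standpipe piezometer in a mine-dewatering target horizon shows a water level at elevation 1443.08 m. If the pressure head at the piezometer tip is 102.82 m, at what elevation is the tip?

z ≈ 1340.26 m

z = h − ψ = 1443.08 − 102.82 = 1340.26 m.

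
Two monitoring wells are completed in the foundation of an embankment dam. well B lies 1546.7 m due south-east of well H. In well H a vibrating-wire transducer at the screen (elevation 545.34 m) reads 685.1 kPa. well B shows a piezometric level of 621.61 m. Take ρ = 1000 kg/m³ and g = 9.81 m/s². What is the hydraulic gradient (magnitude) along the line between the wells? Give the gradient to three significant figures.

Pressure head at well H: ψ = P/(ρg) = 685.1×1000 / (1000 × 9.81) = 69.84 m.
Total head at well H: h = z + ψ = 545.34 + 69.84 = 615.18 m.
Total head at well B: h = 621.61 m (water level in the piezometer is the total head).
Head difference: h(well H) − h(well B) = 615.18 − 621.61 = -6.43 m.
Hydraulic gradient: i = |Δh| / L = 6.43 / 1546.7 = 0.00416.

i ≈ 0.00416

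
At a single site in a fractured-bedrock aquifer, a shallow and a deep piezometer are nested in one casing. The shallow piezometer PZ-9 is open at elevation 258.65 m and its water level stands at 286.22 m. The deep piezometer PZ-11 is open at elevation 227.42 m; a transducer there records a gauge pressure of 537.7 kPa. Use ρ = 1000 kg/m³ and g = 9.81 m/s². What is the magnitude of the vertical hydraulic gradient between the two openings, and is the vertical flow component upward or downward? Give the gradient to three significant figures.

Total head at PZ-9: h = 286.22 m (water level in the standpipe).
Pressure head at PZ-11: ψ = P/(ρg) = 537.7×1000 / (1000 × 9.81) = 54.81 m.
Total head at PZ-11: h = z + ψ = 227.42 + 54.81 = 282.23 m.
Δh = h(PZ-9) − h(PZ-11) = 286.22 − 282.23 = 3.99 m.
Vertical separation Δz = 258.65 − 227.42 = 31.23 m.
|i_v| = |Δh| / Δz = 3.99 / 31.23 = 0.128.
Head is higher in the shallow piezometer, so vertical flow is downward (recharge condition).

|i_v| ≈ 0.128; vertical flow is downward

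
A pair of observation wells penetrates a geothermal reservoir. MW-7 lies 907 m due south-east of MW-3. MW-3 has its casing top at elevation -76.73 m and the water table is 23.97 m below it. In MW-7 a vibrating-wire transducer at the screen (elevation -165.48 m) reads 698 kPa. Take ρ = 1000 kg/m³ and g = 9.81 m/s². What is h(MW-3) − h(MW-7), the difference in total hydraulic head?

Δh ≈ -6.37 m

Total head at MW-3: h = -76.73 − 23.97 = -100.70 m.
Pressure head at MW-7: ψ = P/(ρg) = 698×1000 / (1000 × 9.81) = 71.15 m.
Total head at MW-7: h = z + ψ = -165.48 + 71.15 = -94.33 m.
Head difference: h(MW-3) − h(MW-7) = -100.70 − (-94.33) = -6.37 m.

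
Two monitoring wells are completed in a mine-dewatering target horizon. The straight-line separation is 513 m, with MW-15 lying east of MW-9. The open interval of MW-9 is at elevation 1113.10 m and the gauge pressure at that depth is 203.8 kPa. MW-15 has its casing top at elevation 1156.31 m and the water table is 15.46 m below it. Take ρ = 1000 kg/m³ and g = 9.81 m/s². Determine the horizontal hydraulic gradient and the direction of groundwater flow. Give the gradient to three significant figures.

Pressure head at MW-9: ψ = P/(ρg) = 203.8×1000 / (1000 × 9.81) = 20.77 m.
Total head at MW-9: h = z + ψ = 1113.10 + 20.77 = 1133.87 m.
Total head at MW-15: h = 1156.31 − 15.46 = 1140.85 m.
Head difference: h(MW-9) − h(MW-15) = 1133.87 − 1140.85 = -6.98 m.
Hydraulic gradient: i = |Δh| / L = 6.98 / 513 = 0.0136.
Flow is from higher to lower head: from MW-15 toward MW-9, i.e. toward the west.

i ≈ 0.0136; groundwater flows toward the west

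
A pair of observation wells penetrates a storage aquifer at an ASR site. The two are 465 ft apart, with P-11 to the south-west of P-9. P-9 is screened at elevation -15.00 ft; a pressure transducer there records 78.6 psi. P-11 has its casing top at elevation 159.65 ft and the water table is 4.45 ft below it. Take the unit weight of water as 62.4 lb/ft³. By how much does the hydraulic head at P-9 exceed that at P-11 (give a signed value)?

Pressure head at P-9: ψ = 144·P/γ = 144 × 78.6 / 62.4 = 181.38 ft.
Total head at P-9: h = z + ψ = -15.00 + 181.38 = 166.38 ft.
Total head at P-11: h = 159.65 − 4.45 = 155.20 ft.
Head difference: h(P-9) − h(P-11) = 166.38 − 155.20 = 11.18 ft.

Δh ≈ 11.18 ft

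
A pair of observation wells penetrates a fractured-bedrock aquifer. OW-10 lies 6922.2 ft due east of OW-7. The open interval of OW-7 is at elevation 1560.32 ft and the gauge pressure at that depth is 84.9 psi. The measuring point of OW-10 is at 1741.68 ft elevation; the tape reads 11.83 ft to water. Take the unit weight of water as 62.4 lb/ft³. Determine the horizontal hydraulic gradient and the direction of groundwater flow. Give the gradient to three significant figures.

i ≈ 0.00381; groundwater flows toward the east

Pressure head at OW-7: ψ = 144·P/γ = 144 × 84.9 / 62.4 = 195.92 ft.
Total head at OW-7: h = z + ψ = 1560.32 + 195.92 = 1756.24 ft.
Total head at OW-10: h = 1741.68 − 11.83 = 1729.85 ft.
Head difference: h(OW-7) − h(OW-10) = 1756.24 − 1729.85 = 26.39 ft.
Hydraulic gradient: i = |Δh| / L = 26.39 / 6922.2 = 0.00381.
Flow is from higher to lower head: from OW-7 toward OW-10, i.e. toward the east.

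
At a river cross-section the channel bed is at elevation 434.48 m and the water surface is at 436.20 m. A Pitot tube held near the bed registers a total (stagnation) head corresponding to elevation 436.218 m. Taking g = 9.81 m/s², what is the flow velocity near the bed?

v ≈ 0.594 m/s

Near the bed, under hydrostatic conditions, the piezometric head (z + ψ) equals the free-surface elevation, 436.20 m.
Velocity head = total − piezometric = 436.218 − 436.20 = 0.018 m.
v = √(2g·h_v) = √(2 × 9.81 × 0.018) = 0.594 m/s.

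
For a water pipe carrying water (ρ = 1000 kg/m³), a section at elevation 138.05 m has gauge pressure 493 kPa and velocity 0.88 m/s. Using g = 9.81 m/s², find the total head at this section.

h ≈ 188.34 m

Pressure head ψ = P/(ρg) = 493×1000 / (1000 × 9.81) = 50.25 m.
Velocity head = v²/(2g) = 0.88² / (2 × 9.81) = 0.039 m.
h = z + ψ + v²/(2g) = 138.05 + 50.25 + 0.039 = 188.34 m.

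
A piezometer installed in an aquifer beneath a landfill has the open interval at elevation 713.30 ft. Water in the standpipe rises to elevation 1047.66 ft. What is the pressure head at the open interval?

ψ ≈ 334.36 ft

Total head h = 1047.66 ft (the water-surface elevation in the piezometer).
Pressure head ψ = h − z = 1047.66 − 713.30 = 334.36 ft.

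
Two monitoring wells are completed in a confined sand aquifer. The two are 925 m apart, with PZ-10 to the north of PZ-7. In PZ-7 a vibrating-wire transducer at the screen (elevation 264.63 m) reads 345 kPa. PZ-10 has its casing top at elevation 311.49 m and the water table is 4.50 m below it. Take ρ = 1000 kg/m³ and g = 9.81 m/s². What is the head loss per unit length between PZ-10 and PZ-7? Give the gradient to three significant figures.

i ≈ 0.00777 m/m

Pressure head at PZ-7: ψ = P/(ρg) = 345×1000 / (1000 × 9.81) = 35.17 m.
Total head at PZ-7: h = z + ψ = 264.63 + 35.17 = 299.80 m.
Total head at PZ-10: h = 311.49 − 4.50 = 306.99 m.
Head difference: h(PZ-7) − h(PZ-10) = 299.80 − 306.99 = -7.19 m.
Hydraulic gradient: i = |Δh| / L = 7.19 / 925 = 0.00777.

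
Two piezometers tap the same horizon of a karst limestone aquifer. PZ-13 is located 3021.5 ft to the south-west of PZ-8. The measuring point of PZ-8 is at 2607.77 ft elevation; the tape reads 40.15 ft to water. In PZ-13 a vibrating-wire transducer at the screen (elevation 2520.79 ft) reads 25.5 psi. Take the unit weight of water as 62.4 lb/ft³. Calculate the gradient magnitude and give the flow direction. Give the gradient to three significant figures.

i ≈ 0.00398; groundwater flows toward the north-east

Total head at PZ-8: h = 2607.77 − 40.15 = 2567.62 ft.
Pressure head at PZ-13: ψ = 144·P/γ = 144 × 25.5 / 62.4 = 58.85 ft.
Total head at PZ-13: h = z + ψ = 2520.79 + 58.85 = 2579.64 ft.
Head difference: h(PZ-8) − h(PZ-13) = 2567.62 − 2579.64 = -12.02 ft.
Hydraulic gradient: i = |Δh| / L = 12.02 / 3021.5 = 0.00398.
Flow is from higher to lower head: from PZ-13 toward PZ-8, i.e. toward the north-east.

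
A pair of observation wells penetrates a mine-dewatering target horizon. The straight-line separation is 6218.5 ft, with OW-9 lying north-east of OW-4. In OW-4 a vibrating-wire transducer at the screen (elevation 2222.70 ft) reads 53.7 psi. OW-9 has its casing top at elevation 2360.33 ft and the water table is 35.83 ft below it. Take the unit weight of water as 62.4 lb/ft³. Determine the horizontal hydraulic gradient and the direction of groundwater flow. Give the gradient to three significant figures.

i ≈ 0.00356; groundwater flows toward the north-east

Pressure head at OW-4: ψ = 144·P/γ = 144 × 53.7 / 62.4 = 123.92 ft.
Total head at OW-4: h = z + ψ = 2222.70 + 123.92 = 2346.62 ft.
Total head at OW-9: h = 2360.33 − 35.83 = 2324.50 ft.
Head difference: h(OW-4) − h(OW-9) = 2346.62 − 2324.50 = 22.12 ft.
Hydraulic gradient: i = |Δh| / L = 22.12 / 6218.5 = 0.00356.
Flow is from higher to lower head: from OW-4 toward OW-9, i.e. toward the north-east.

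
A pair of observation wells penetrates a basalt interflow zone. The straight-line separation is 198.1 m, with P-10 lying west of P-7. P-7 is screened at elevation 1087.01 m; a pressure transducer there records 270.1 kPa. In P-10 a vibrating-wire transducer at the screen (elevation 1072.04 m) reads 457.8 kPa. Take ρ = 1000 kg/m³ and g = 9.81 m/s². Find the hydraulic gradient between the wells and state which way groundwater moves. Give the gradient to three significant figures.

Pressure head at P-7: ψ = P/(ρg) = 270.1×1000 / (1000 × 9.81) = 27.53 m.
Total head at P-7: h = z + ψ = 1087.01 + 27.53 = 1114.54 m.
Pressure head at P-10: ψ = P/(ρg) = 457.8×1000 / (1000 × 9.81) = 46.67 m.
Total head at P-10: h = z + ψ = 1072.04 + 46.67 = 1118.71 m.
Head difference: h(P-7) − h(P-10) = 1114.54 − 1118.71 = -4.17 m.
Hydraulic gradient: i = |Δh| / L = 4.17 / 198.1 = 0.0210.
Flow is from higher to lower head: from P-10 toward P-7, i.e. toward the east.

i ≈ 0.0210; groundwater flows toward the east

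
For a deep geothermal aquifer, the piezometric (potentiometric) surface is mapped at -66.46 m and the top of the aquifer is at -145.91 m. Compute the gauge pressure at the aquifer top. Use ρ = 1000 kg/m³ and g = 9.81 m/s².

P ≈ 779 kPa

Pressure head at the aquifer top: ψ = h − z = -66.46 − (-145.91) = 79.45 m.
P = ρgψ = 1000 × 9.81 × 79.45 = 779404 Pa ≈ 779 kPa.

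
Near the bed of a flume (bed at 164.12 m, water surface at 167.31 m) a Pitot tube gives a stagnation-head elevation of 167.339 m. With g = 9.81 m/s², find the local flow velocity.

v ≈ 0.754 m/s

Near the bed, under hydrostatic conditions, the piezometric head (z + ψ) equals the free-surface elevation, 167.31 m.
Velocity head = total − piezometric = 167.339 − 167.31 = 0.029 m.
v = √(2g·h_v) = √(2 × 9.81 × 0.029) = 0.754 m/s.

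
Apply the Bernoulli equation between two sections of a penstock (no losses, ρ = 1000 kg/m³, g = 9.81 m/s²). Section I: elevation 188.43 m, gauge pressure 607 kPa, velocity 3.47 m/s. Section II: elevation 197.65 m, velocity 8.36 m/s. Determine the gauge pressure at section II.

P₂ ≈ 488 kPa

Pressure head at I: ψ₁ = P₁/(ρg) = 607×1000 / (1000 × 9.81) = 61.88 m.
Velocity heads: v₁²/2g = 3.47²/19.62 = 0.614 m; v₂²/2g = 8.36²/19.62 = 3.562 m.
Total head H = z₁ + ψ₁ + v₁²/2g = 188.43 + 61.88 + 0.614 = 250.92 m.
ψ₂ = H − z₂ − v₂²/2g = 250.92 − 197.65 − 3.562 = 49.71 m.
P₂ = ρgψ₂ = 1000 × 9.81 × 49.71 ≈ 488 kPa.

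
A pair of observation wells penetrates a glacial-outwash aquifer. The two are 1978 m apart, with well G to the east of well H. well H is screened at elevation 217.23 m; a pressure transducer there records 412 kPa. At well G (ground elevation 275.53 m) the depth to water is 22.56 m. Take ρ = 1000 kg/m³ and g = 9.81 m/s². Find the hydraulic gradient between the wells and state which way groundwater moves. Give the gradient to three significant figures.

Pressure head at well H: ψ = P/(ρg) = 412×1000 / (1000 × 9.81) = 42.00 m.
Total head at well H: h = z + ψ = 217.23 + 42.00 = 259.23 m.
Total head at well G: h = 275.53 − 22.56 = 252.97 m.
Head difference: h(well H) − h(well G) = 259.23 − 252.97 = 6.26 m.
Hydraulic gradient: i = |Δh| / L = 6.26 / 1978 = 0.00316.
Flow is from higher to lower head: from well H toward well G, i.e. toward the east.

i ≈ 0.00316; groundwater flows toward the east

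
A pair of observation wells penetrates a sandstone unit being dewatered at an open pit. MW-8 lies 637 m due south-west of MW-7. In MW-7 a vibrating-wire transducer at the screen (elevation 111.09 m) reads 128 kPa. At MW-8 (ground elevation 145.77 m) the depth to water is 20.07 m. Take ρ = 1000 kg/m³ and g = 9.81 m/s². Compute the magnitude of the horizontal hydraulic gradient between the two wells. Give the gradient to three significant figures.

Pressure head at MW-7: ψ = P/(ρg) = 128×1000 / (1000 × 9.81) = 13.05 m.
Total head at MW-7: h = z + ψ = 111.09 + 13.05 = 124.14 m.
Total head at MW-8: h = 145.77 − 20.07 = 125.70 m.
Head difference: h(MW-7) − h(MW-8) = 124.14 − 125.70 = -1.56 m.
Hydraulic gradient: i = |Δh| / L = 1.56 / 637 = 0.00245.

i ≈ 0.00245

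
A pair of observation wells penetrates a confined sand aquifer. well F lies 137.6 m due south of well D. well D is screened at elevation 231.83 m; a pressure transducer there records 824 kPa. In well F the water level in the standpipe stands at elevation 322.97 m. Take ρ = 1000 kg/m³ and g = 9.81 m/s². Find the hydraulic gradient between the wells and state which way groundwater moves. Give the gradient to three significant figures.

Pressure head at well D: ψ = P/(ρg) = 824×1000 / (1000 × 9.81) = 84.00 m.
Total head at well D: h = z + ψ = 231.83 + 84.00 = 315.83 m.
Total head at well F: h = 322.97 m (water level in the piezometer is the total head).
Head difference: h(well D) − h(well F) = 315.83 − 322.97 = -7.14 m.
Hydraulic gradient: i = |Δh| / L = 7.14 / 137.6 = 0.0519.
Flow is from higher to lower head: from well F toward well D, i.e. toward the north.

i ≈ 0.0519; groundwater flows toward the north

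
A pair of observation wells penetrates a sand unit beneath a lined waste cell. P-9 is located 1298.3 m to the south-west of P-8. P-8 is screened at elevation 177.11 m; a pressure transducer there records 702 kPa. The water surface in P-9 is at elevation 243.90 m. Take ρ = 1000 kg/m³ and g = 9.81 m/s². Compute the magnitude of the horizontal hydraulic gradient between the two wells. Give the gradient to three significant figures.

Pressure head at P-8: ψ = P/(ρg) = 702×1000 / (1000 × 9.81) = 71.56 m.
Total head at P-8: h = z + ψ = 177.11 + 71.56 = 248.67 m.
Total head at P-9: h = 243.90 m (water level in the piezometer is the total head).
Head difference: h(P-8) − h(P-9) = 248.67 − 243.90 = 4.77 m.
Hydraulic gradient: i = |Δh| / L = 4.77 / 1298.3 = 0.00367.

i ≈ 0.00367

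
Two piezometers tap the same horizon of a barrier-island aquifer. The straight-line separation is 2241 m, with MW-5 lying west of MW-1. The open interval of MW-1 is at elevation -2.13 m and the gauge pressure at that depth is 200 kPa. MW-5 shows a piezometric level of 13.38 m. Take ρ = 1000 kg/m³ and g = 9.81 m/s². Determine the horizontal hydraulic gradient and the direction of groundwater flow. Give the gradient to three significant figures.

i ≈ 0.00218; groundwater flows toward the west

Pressure head at MW-1: ψ = P/(ρg) = 200×1000 / (1000 × 9.81) = 20.39 m.
Total head at MW-1: h = z + ψ = -2.13 + 20.39 = 18.26 m.
Total head at MW-5: h = 13.38 m (water level in the piezometer is the total head).
Head difference: h(MW-1) − h(MW-5) = 18.26 − 13.38 = 4.88 m.
Hydraulic gradient: i = |Δh| / L = 4.88 / 2241 = 0.00218.
Flow is from higher to lower head: from MW-1 toward MW-5, i.e. toward the west.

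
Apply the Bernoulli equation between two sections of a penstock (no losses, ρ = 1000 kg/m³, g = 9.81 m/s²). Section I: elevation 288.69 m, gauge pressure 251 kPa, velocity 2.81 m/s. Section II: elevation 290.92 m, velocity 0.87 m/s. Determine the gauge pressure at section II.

P₂ ≈ 233 kPa

Pressure head at I: ψ₁ = P₁/(ρg) = 251×1000 / (1000 × 9.81) = 25.59 m.
Velocity heads: v₁²/2g = 2.81²/19.62 = 0.402 m; v₂²/2g = 0.87²/19.62 = 0.039 m.
Total head H = z₁ + ψ₁ + v₁²/2g = 288.69 + 25.59 + 0.402 = 314.68 m.
ψ₂ = H − z₂ − v₂²/2g = 314.68 − 290.92 − 0.039 = 23.72 m.
P₂ = ρgψ₂ = 1000 × 9.81 × 23.72 ≈ 233 kPa.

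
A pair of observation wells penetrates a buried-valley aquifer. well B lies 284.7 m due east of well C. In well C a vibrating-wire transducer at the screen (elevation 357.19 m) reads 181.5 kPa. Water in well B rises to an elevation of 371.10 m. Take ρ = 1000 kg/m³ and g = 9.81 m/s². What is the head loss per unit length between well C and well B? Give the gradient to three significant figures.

Pressure head at well C: ψ = P/(ρg) = 181.5×1000 / (1000 × 9.81) = 18.50 m.
Total head at well C: h = z + ψ = 357.19 + 18.50 = 375.69 m.
Total head at well B: h = 371.10 m (water level in the piezometer is the total head).
Head difference: h(well C) − h(well B) = 375.69 − 371.10 = 4.59 m.
Hydraulic gradient: i = |Δh| / L = 4.59 / 284.7 = 0.0161.

i ≈ 0.0161 m/m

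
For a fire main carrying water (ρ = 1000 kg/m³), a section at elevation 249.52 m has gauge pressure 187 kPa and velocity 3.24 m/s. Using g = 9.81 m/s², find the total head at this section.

h ≈ 269.12 m

Pressure head ψ = P/(ρg) = 187×1000 / (1000 × 9.81) = 19.06 m.
Velocity head = v²/(2g) = 3.24² / (2 × 9.81) = 0.535 m.
h = z + ψ + v²/(2g) = 249.52 + 19.06 + 0.535 = 269.12 m.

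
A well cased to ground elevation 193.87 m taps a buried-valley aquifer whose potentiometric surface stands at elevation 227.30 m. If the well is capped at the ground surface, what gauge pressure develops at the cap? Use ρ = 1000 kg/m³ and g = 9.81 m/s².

P ≈ 328 kPa

Head above the cap: Δh = 227.30 − 193.87 = 33.43 m.
P = ρgΔh = 1000 × 9.81 × 33.43 = 327948 Pa ≈ 328 kPa.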